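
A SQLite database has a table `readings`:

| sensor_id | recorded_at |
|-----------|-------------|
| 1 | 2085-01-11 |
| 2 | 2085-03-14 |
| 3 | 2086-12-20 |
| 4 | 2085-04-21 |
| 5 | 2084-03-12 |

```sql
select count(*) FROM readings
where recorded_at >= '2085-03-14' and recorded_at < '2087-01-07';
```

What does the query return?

Rows in [2085-03-14, 2087-01-07): 2085-03-14, 2086-12-20, 2085-04-21 → 3 rows.

3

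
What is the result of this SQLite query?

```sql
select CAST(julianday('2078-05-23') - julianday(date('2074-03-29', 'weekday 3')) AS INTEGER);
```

1510

`weekday 3` advances to the next Wednesday; 2074-03-29 is a Thursday, so it moves forward to 2074-04-04.
26 days remain in April 2074 after the 4th (30 − 4).
Full months from May 2074 through April 2078 contribute their day counts.
Then 23 days into May 2078.
Total: 26 + 31 + 30 + 31 + 31 + 30 + 31 + 30 + 31 + 31 + 28 + 31 + 30 + 31 + 30 + 31 + 31 + 30 + 31 + 30 + 31 + 31 + 29 + 31 + 30 + 31 + 30 + 31 + 31 + 30 + 31 + 30 + 31 + 31 + 28 + 31 + 30 + 31 + 30 + 31 + 31 + 30 + 31 + 30 + 31 + 31 + 28 + 31 + 30 + 23 = 1510.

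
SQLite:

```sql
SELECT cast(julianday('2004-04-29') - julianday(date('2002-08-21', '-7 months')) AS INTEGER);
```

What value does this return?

Adding -7 months to 2002-08-21 gives 2002-01-21.
10 days remain in January 2002 after the 21st (31 − 21).
Full months from February 2002 through March 2004 contribute their day counts.
Then 29 days into April 2004.
Total: 10 + 28 + 31 + 30 + 31 + 30 + 31 + 31 + 30 + 31 + 30 + 31 + 31 + 28 + 31 + 30 + 31 + 30 + 31 + 31 + 30 + 31 + 30 + 31 + 31 + 29 + 31 + 29 = 829.

829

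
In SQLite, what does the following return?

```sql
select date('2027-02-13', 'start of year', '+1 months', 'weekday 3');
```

`start of year` rewinds 2027-02-13 to 2027-01-01.
Adding +1 month to 2027-01-01 gives 2027-02-01.
`weekday 3` advances to the next Wednesday; 2027-02-01 is a Monday, so it moves forward to 2027-02-03.

2027-02-03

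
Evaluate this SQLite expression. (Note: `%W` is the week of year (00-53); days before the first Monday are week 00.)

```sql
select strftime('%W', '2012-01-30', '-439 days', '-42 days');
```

40

First apply '-439 days', '-42 days': 2012-01-30 → 2010-10-06.
2010-10-06 is a Wednesday. SQLite's %W counts Mondays since the year started; the result is 40.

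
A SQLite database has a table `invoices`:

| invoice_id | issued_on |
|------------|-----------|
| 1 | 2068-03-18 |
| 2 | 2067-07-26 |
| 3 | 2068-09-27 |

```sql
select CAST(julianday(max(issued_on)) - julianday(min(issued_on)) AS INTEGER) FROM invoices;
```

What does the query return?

429

MIN = 2067-07-26, MAX = 2068-09-27.
5 days remain in July 2067 after the 26th (31 − 26).
Full months from August 2067 through August 2068 contribute their day counts.
Then 27 days into September 2068.
Total: 5 + 31 + 30 + 31 + 30 + 31 + 31 + 29 + 31 + 30 + 31 + 30 + 31 + 31 + 27 = 429.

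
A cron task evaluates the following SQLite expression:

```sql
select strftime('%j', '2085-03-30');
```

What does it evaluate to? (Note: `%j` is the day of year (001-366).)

Day-of-year for 2085-03-30: days since 2085-01-01 inclusive = 89, zero-padded to 089.

089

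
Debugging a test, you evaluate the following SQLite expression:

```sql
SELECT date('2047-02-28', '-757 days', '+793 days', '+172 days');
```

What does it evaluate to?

2047-09-24

Applying '-757 days' to 2047-02-28: counting 757 days back gives 2045-02-01.
Applying '+793 days' to 2045-02-01: counting 793 days forward gives 2047-04-05.
Applying '+172 days' to 2047-04-05: counting 172 days forward gives 2047-09-24.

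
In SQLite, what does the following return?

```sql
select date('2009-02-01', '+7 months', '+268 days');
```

Adding +7 months to 2009-02-01 gives 2009-09-01.
Applying '+268 days' to 2009-09-01: counting 268 days forward gives 2010-05-27.

2010-05-27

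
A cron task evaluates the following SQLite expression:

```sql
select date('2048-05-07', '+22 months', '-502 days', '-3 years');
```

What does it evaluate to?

Adding +22 months to 2048-05-07 gives 2050-03-07.
Applying '-502 days' to 2050-03-07: counting 502 days back gives 2048-10-21.
Adding -3 years to 2048-10-21 gives 2045-10-21.

2045-10-21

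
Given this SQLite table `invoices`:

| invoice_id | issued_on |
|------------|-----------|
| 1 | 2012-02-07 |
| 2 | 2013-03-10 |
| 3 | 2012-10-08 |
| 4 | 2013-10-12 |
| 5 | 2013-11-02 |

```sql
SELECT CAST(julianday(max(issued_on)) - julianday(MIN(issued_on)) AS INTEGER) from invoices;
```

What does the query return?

634

MIN = 2012-02-07, MAX = 2013-11-02.
22 days remain in February 2012 after the 7th (29 − 7).
Full months from March 2012 through October 2013 contribute their day counts.
Then 2 days into November 2013.
Total: 22 + 31 + 30 + 31 + 30 + 31 + 31 + 30 + 31 + 30 + 31 + 31 + 28 + 31 + 30 + 31 + 30 + 31 + 31 + 30 + 31 + 2 = 634.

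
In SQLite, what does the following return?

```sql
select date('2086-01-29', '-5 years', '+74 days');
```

Adding -5 years to 2086-01-29 gives 2081-01-29.
Applying '+74 days' to 2081-01-29: counting 74 days forward gives 2081-04-13.

2081-04-13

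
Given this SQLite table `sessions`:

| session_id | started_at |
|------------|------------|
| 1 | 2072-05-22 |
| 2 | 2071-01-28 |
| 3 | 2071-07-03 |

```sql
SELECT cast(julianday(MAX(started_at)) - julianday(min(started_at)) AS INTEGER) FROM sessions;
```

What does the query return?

MIN = 2071-01-28, MAX = 2072-05-22.
3 days remain in January 2071 after the 28th (31 − 28).
Full months from February 2071 through April 2072 contribute their day counts.
Then 22 days into May 2072.
Total: 3 + 28 + 31 + 30 + 31 + 30 + 31 + 31 + 30 + 31 + 30 + 31 + 31 + 29 + 31 + 30 + 22 = 480.

480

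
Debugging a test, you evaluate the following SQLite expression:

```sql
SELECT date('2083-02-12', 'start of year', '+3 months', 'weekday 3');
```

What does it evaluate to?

`start of year` rewinds 2083-02-12 to 2083-01-01.
Adding +3 months to 2083-01-01 gives 2083-04-01.
`weekday 3` advances to the next Wednesday; 2083-04-01 is a Thursday, so it moves forward to 2083-04-07.

2083-04-07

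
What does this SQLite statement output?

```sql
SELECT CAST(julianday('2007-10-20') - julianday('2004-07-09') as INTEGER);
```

1198

22 days remain in July 2004 after the 9th (31 − 9).
Full months from August 2004 through September 2007 contribute their day counts.
Then 20 days into October 2007.
Total: 22 + 31 + 30 + 31 + 30 + 31 + 31 + 28 + 31 + 30 + 31 + 30 + 31 + 31 + 30 + 31 + 30 + 31 + 31 + 28 + 31 + 30 + 31 + 30 + 31 + 31 + 30 + 31 + 30 + 31 + 31 + 28 + 31 + 30 + 31 + 30 + 31 + 31 + 30 + 20 = 1198.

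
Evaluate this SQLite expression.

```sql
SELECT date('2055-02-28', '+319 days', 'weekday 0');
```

2056-01-16

Applying '+319 days' to 2055-02-28: counting 319 days forward gives 2056-01-13.
`weekday 0` advances to the next Sunday; 2056-01-13 is a Thursday, so it moves forward to 2056-01-16.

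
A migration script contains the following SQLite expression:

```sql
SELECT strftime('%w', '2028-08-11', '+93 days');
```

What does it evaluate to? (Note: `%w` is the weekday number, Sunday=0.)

First apply '+93 days': 2028-08-11 → 2028-11-12.
2028-11-12 is a Sunday; with Sunday=0 that is 0.

0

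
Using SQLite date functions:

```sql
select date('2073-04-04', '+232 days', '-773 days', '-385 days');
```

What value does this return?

2070-09-21

Applying '+232 days' to 2073-04-04: counting 232 days forward gives 2073-11-22.
Applying '-773 days' to 2073-11-22: counting 773 days back gives 2071-10-11.
Applying '-385 days' to 2071-10-11: counting 385 days back gives 2070-09-21.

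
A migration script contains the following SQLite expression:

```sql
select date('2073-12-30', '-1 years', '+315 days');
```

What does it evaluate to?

2073-11-10

Adding -1 year to 2073-12-30 gives 2072-12-30.
Applying '+315 days' to 2072-12-30: counting 315 days forward gives 2073-11-10.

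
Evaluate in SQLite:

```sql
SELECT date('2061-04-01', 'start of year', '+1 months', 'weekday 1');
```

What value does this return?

`start of year` rewinds 2061-04-01 to 2061-01-01.
Adding +1 month to 2061-01-01 gives 2061-02-01.
`weekday 1` advances to the next Monday; 2061-02-01 is a Tuesday, so it moves forward to 2061-02-07.

2061-02-07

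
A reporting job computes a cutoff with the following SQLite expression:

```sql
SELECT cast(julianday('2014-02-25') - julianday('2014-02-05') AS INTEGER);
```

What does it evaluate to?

Both dates are in February 2014: 25 − 5 = 20.

20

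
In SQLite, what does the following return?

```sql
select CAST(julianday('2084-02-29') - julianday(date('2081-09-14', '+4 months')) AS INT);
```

Adding +4 months to 2081-09-14 gives 2082-01-14.
17 days remain in January 2082 after the 14th (31 − 14).
Full months from February 2082 through January 2084 contribute their day counts.
Then 29 days into February 2084.
Total: 17 + 28 + 31 + 30 + 31 + 30 + 31 + 31 + 30 + 31 + 30 + 31 + 31 + 28 + 31 + 30 + 31 + 30 + 31 + 31 + 30 + 31 + 30 + 31 + 31 + 29 = 776.

776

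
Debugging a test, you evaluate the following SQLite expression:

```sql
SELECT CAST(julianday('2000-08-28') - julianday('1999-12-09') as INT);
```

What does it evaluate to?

22 days remain in December 1999 after the 9th (31 − 9).
Full months from January 2000 through July 2000 contribute their day counts.
Then 28 days into August 2000.
Total: 22 + 31 + 29 + 31 + 30 + 31 + 30 + 31 + 28 = 263.

263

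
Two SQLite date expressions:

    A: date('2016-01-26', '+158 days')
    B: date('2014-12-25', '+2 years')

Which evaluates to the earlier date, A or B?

A = 2016-07-02.
B = 2016-12-25.
A is earlier.

A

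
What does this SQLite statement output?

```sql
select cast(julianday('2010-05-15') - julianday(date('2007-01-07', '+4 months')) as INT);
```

1104

Adding +4 months to 2007-01-07 gives 2007-05-07.
24 days remain in May 2007 after the 7th (31 − 7).
Full months from June 2007 through April 2010 contribute their day counts.
Then 15 days into May 2010.
Total: 24 + 30 + 31 + 31 + 30 + 31 + 30 + 31 + 31 + 29 + 31 + 30 + 31 + 30 + 31 + 31 + 30 + 31 + 30 + 31 + 31 + 28 + 31 + 30 + 31 + 30 + 31 + 31 + 30 + 31 + 30 + 31 + 31 + 28 + 31 + 30 + 15 = 1104.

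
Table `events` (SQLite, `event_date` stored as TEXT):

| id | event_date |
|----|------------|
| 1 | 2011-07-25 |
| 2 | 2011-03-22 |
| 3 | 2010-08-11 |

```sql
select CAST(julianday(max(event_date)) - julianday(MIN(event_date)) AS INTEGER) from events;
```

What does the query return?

MIN = 2010-08-11, MAX = 2011-07-25.
20 days remain in August 2010 after the 11th (31 − 11).
Full months from September 2010 through June 2011 contribute their day counts.
Then 25 days into July 2011.
Total: 20 + 30 + 31 + 30 + 31 + 31 + 28 + 31 + 30 + 31 + 30 + 25 = 348.

348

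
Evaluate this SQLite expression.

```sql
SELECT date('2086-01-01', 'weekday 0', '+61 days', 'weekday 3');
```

`weekday 0` advances to the next Sunday; 2086-01-01 is a Tuesday, so it moves forward to 2086-01-06.
Applying '+61 days' to 2086-01-06: counting 61 days forward gives 2086-03-08.
`weekday 3` advances to the next Wednesday; 2086-03-08 is a Friday, so it moves forward to 2086-03-13.

2086-03-13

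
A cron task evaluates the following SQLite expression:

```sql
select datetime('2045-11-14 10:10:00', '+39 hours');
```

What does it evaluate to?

2045-11-16 01:10:00

+39 hours from 2045-11-14 10:10:00 is 2045-11-16 01:10:00 (crosses midnight).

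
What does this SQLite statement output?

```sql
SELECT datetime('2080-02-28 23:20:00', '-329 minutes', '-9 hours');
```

329 minutes = 5h 29m; -329 minutes from 2080-02-28 23:20:00 is 2080-02-28 17:51:00.
-9 hours from 2080-02-28 17:51:00 is 2080-02-28 08:51:00.

2080-02-28 08:51:00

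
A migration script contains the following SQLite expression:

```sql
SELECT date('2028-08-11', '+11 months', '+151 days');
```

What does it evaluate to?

2029-12-09

Adding +11 months to 2028-08-11 gives 2029-07-11.
Applying '+151 days' to 2029-07-11: counting 151 days forward gives 2029-12-09.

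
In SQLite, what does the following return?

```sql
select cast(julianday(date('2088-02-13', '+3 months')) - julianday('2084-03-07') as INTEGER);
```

1528

Adding +3 months to 2088-02-13 gives 2088-05-13.
24 days remain in March 2084 after the 7th (31 − 7).
Full months from April 2084 through April 2088 contribute their day counts.
Then 13 days into May 2088.
Total: 24 + 30 + 31 + 30 + 31 + 31 + 30 + 31 + 30 + 31 + 31 + 28 + 31 + 30 + 31 + 30 + 31 + 31 + 30 + 31 + 30 + 31 + 31 + 28 + 31 + 30 + 31 + 30 + 31 + 31 + 30 + 31 + 30 + 31 + 31 + 28 + 31 + 30 + 31 + 30 + 31 + 31 + 30 + 31 + 30 + 31 + 31 + 29 + 31 + 30 + 13 = 1528.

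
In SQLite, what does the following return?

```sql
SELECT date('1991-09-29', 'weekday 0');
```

`weekday 0` advances to the next Sunday; 1991-09-29 is already a Sunday, so it stays at 1991-09-29.

1991-09-29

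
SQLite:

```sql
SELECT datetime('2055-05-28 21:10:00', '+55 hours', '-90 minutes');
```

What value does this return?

+55 hours from 2055-05-28 21:10:00 is 2055-05-31 04:10:00 (crosses midnight).
90 minutes = 1h 30m; -90 minutes from 2055-05-31 04:10:00 is 2055-05-31 02:40:00.

2055-05-31 02:40:00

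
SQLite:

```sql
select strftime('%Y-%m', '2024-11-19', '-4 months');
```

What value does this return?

First apply '-4 months': 2024-11-19 → 2024-07-19.
`%Y-%m` extracts the year-month: 2024-07.

2024-07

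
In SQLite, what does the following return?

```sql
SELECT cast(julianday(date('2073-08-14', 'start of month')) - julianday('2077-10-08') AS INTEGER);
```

`start of month` rewinds 2073-08-14 to 2073-08-01.
30 days remain in August 2073 after the 1st (31 − 1).
Full months from September 2073 through September 2077 contribute their day counts.
Then 8 days into October 2077.
Total: 30 + 30 + 31 + 30 + 31 + 31 + 28 + 31 + 30 + 31 + 30 + 31 + 31 + 30 + 31 + 30 + 31 + 31 + 28 + 31 + 30 + 31 + 30 + 31 + 31 + 30 + 31 + 30 + 31 + 31 + 29 + 31 + 30 + 31 + 30 + 31 + 31 + 30 + 31 + 30 + 31 + 31 + 28 + 31 + 30 + 31 + 30 + 31 + 31 + 30 + 8 = 1529.
The subtraction is earlier − later, so the result is −1529 → -1529.

-1529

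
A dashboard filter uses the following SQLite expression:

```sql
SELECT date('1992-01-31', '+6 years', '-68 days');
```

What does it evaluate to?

1997-11-24

Adding +6 years to 1992-01-31 gives 1998-01-31.
Applying '-68 days' to 1998-01-31: counting 68 days back gives 1997-11-24.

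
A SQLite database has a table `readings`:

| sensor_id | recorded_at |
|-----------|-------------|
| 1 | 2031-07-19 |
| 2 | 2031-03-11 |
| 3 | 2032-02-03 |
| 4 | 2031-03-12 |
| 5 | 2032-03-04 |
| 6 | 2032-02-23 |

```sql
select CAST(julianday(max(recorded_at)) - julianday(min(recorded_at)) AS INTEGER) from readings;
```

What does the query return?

MIN = 2031-03-11, MAX = 2032-03-04.
20 days remain in March 2031 after the 11th (31 − 11).
Full months from April 2031 through February 2032 contribute their day counts.
Then 4 days into March 2032.
Total: 20 + 30 + 31 + 30 + 31 + 31 + 30 + 31 + 30 + 31 + 31 + 29 + 4 = 359.

359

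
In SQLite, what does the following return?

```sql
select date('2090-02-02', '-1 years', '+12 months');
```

Adding -1 year to 2090-02-02 gives 2089-02-02.
Adding +12 months to 2089-02-02 gives 2090-02-02.

2090-02-02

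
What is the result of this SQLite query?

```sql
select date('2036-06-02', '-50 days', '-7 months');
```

Applying '-50 days' to 2036-06-02: counting 50 days back gives 2036-04-13.
Adding -7 months to 2036-04-13 gives 2035-09-13.

2035-09-13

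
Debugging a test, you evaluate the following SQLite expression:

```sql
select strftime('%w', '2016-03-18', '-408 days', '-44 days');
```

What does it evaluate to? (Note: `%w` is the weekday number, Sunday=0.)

First apply '-408 days', '-44 days': 2016-03-18 → 2014-12-22.
2014-12-22 is a Monday; with Sunday=0 that is 1.

1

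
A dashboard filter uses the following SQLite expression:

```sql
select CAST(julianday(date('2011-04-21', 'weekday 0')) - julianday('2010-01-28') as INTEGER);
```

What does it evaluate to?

`weekday 0` advances to the next Sunday; 2011-04-21 is a Thursday, so it moves forward to 2011-04-24.
3 days remain in January 2010 after the 28th (31 − 28).
Full months from February 2010 through March 2011 contribute their day counts.
Then 24 days into April 2011.
Total: 3 + 28 + 31 + 30 + 31 + 30 + 31 + 31 + 30 + 31 + 30 + 31 + 31 + 28 + 31 + 24 = 451.

451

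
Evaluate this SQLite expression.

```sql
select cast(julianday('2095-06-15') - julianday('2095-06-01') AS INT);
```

14

Both dates are in June 2095: 15 − 1 = 14.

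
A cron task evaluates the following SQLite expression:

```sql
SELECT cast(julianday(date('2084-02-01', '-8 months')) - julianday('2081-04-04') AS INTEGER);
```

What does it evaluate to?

Adding -8 months to 2084-02-01 gives 2083-06-01.
26 days remain in April 2081 after the 4th (30 − 4).
Full months from May 2081 through May 2083 contribute their day counts.
Then 1 day into June 2083.
Total: 26 + 31 + 30 + 31 + 31 + 30 + 31 + 30 + 31 + 31 + 28 + 31 + 30 + 31 + 30 + 31 + 31 + 30 + 31 + 30 + 31 + 31 + 28 + 31 + 30 + 31 + 1 = 788.

788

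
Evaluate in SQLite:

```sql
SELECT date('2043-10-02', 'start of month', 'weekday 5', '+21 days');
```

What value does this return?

`start of month` rewinds 2043-10-02 to 2043-10-01.
`weekday 5` advances to the next Friday; 2043-10-01 is a Thursday, so it moves forward to 2043-10-02.
Advancing 21 more days within October lands on 2043-10-23.

2043-10-23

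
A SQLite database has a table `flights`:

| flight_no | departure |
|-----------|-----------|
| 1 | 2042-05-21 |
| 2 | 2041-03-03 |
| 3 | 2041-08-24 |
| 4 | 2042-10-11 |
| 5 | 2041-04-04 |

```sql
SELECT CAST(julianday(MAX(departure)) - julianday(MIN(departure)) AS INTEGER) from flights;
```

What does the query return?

587

MIN = 2041-03-03, MAX = 2042-10-11.
28 days remain in March 2041 after the 3rd (31 − 3).
Full months from April 2041 through September 2042 contribute their day counts.
Then 11 days into October 2042.
Total: 28 + 30 + 31 + 30 + 31 + 31 + 30 + 31 + 30 + 31 + 31 + 28 + 31 + 30 + 31 + 30 + 31 + 31 + 30 + 11 = 587.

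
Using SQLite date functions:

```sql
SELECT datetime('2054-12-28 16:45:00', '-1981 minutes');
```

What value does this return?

1981 minutes = 33h 1m; -1981 minutes from 2054-12-28 16:45:00 is 2054-12-27 07:44:00 (crosses midnight).

2054-12-27 07:44:00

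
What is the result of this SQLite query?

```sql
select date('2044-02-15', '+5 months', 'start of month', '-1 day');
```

2044-06-30

Adding +5 months to 2044-02-15 gives 2044-07-15.
`start of month` rewinds 2044-07-15 to 2044-07-01.
Going back 1 day from 2044-07-01 reaches 2044-06-30 (last day of June, 30 days).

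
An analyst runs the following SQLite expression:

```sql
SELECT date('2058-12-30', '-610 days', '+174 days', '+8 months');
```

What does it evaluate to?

2058-06-20

Applying '-610 days' to 2058-12-30: counting 610 days back gives 2057-04-29.
Applying '+174 days' to 2057-04-29: counting 174 days forward gives 2057-10-20.
Adding +8 months to 2057-10-20 gives 2058-06-20.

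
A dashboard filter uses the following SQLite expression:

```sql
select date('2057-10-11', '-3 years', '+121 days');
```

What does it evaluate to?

2055-02-09

Adding -3 years to 2057-10-11 gives 2054-10-11.
Applying '+121 days' to 2054-10-11: counting 121 days forward gives 2055-02-09.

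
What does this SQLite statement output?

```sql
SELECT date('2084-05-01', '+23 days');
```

Advancing 23 more days within May lands on 2084-05-24.

2084-05-24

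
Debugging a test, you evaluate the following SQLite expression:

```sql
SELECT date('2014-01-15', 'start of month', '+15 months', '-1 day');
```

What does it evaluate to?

2015-03-31

`start of month` rewinds 2014-01-15 to 2014-01-01.
Adding +15 months to 2014-01-01 gives 2015-04-01.
Going back 1 day from 2015-04-01 reaches 2015-03-31 (last day of March, 31 days).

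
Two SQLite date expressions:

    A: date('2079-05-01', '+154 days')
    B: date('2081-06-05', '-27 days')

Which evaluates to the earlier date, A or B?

A = 2079-10-02.
B = 2081-05-09.
A is earlier.

A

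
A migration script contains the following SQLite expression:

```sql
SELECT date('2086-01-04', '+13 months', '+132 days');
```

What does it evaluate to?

2087-06-16

Adding +13 months to 2086-01-04 gives 2087-02-04.
Applying '+132 days' to 2087-02-04: counting 132 days forward gives 2087-06-16.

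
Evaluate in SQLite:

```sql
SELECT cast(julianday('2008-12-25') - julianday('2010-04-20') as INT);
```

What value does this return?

-481

6 days remain in December 2008 after the 25th (31 − 25).
Full months from January 2009 through March 2010 contribute their day counts.
Then 20 days into April 2010.
Total: 6 + 31 + 28 + 31 + 30 + 31 + 30 + 31 + 31 + 30 + 31 + 30 + 31 + 31 + 28 + 31 + 20 = 481.
The subtraction is earlier − later, so the result is −481 → -481.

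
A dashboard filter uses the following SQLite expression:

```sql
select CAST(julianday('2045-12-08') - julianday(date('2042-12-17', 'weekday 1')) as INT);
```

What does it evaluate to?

`weekday 1` advances to the next Monday; 2042-12-17 is a Wednesday, so it moves forward to 2042-12-22.
9 days remain in December 2042 after the 22nd (31 − 22).
Full months from January 2043 through November 2045 contribute their day counts.
Then 8 days into December 2045.
Total: 9 + 31 + 28 + 31 + 30 + 31 + 30 + 31 + 31 + 30 + 31 + 30 + 31 + 31 + 29 + 31 + 30 + 31 + 30 + 31 + 31 + 30 + 31 + 30 + 31 + 31 + 28 + 31 + 30 + 31 + 30 + 31 + 31 + 30 + 31 + 30 + 8 = 1082.

1082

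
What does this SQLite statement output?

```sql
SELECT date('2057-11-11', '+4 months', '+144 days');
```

2058-08-02

Adding +4 months to 2057-11-11 gives 2058-03-11.
Applying '+144 days' to 2058-03-11: counting 144 days forward gives 2058-08-02.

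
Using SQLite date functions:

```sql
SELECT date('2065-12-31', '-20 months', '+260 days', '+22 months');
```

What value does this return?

2066-11-16

Adding -20 months to 2065-12-31 targets 2064-04-31. April 2064 has only 30 days, so SQLite normalizes the 1-day overflow forward to 2064-05-01.
Applying '+260 days' to 2064-05-01: counting 260 days forward gives 2065-01-16.
Adding +22 months to 2065-01-16 gives 2066-11-16.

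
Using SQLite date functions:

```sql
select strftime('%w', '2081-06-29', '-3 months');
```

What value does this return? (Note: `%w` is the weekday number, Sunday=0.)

First apply '-3 months': 2081-06-29 → 2081-03-29.
2081-03-29 is a Saturday; with Sunday=0 that is 6.

6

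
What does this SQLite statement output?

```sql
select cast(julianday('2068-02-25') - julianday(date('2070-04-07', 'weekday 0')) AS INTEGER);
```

`weekday 0` advances to the next Sunday; 2070-04-07 is a Monday, so it moves forward to 2070-04-13.
4 days remain in February 2068 after the 25th (29 − 25).
Full months from March 2068 through March 2070 contribute their day counts.
Then 13 days into April 2070.
Total: 4 + 31 + 30 + 31 + 30 + 31 + 31 + 30 + 31 + 30 + 31 + 31 + 28 + 31 + 30 + 31 + 30 + 31 + 31 + 30 + 31 + 30 + 31 + 31 + 28 + 31 + 13 = 778.
The subtraction is earlier − later, so the result is −778 → -778.

-778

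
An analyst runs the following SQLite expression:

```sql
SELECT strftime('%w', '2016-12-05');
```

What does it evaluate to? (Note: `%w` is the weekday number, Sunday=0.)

2016-12-05 is a Monday; with Sunday=0 that is 1.

1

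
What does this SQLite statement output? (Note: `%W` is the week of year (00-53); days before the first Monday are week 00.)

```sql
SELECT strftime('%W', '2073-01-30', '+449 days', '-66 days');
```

First apply '+449 days', '-66 days': 2073-01-30 → 2074-02-17.
2074-02-17 is a Saturday. SQLite's %W counts Mondays since the year started; the result is 07.

07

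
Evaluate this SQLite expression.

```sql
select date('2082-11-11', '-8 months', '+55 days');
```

2082-05-05

Adding -8 months to 2082-11-11 gives 2082-03-11.
Applying '+55 days' to 2082-03-11: counting 55 days forward gives 2082-05-05.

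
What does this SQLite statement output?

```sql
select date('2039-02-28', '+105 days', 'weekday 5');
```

Applying '+105 days' to 2039-02-28: counting 105 days forward gives 2039-06-13.
`weekday 5` advances to the next Friday; 2039-06-13 is a Monday, so it moves forward to 2039-06-17.

2039-06-17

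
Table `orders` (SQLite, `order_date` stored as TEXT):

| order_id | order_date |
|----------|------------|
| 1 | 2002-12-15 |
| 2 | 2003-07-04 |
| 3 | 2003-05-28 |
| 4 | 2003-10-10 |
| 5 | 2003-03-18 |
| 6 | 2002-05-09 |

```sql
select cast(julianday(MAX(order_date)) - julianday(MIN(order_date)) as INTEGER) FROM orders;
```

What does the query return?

519

MIN = 2002-05-09, MAX = 2003-10-10.
22 days remain in May 2002 after the 9th (31 − 9).
Full months from June 2002 through September 2003 contribute their day counts.
Then 10 days into October 2003.
Total: 22 + 30 + 31 + 31 + 30 + 31 + 30 + 31 + 31 + 28 + 31 + 30 + 31 + 30 + 31 + 31 + 30 + 10 = 519.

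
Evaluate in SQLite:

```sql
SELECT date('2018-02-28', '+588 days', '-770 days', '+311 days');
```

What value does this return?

Applying '+588 days' to 2018-02-28: counting 588 days forward gives 2019-10-09.
Applying '-770 days' to 2019-10-09: counting 770 days back gives 2017-08-30.
Applying '+311 days' to 2017-08-30: counting 311 days forward gives 2018-07-07.

2018-07-07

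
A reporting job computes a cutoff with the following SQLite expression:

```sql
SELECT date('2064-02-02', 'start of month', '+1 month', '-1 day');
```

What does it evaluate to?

`start of month` rewinds 2064-02-02 to 2064-02-01.
Adding +1 month to 2064-02-01 gives 2064-03-01.
Going back 1 day from 2064-03-01 reaches 2064-02-29 (last day of February, 29 days).

2064-02-29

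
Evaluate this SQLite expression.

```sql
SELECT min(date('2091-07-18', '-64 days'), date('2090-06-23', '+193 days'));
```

date('2091-07-18', '-64 days') → 2091-05-15.
date('2090-06-23', '+193 days') → 2091-01-02.
Earlier of the two is 2091-01-02.

2091-01-02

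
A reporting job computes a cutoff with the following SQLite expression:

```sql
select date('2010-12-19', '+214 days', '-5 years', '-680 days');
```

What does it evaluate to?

2004-09-09

Applying '+214 days' to 2010-12-19: counting 214 days forward gives 2011-07-21.
Adding -5 years to 2011-07-21 gives 2006-07-21.
Applying '-680 days' to 2006-07-21: counting 680 days back gives 2004-09-09.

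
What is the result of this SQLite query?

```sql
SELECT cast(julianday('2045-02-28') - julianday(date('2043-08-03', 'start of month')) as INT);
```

`start of month` rewinds 2043-08-03 to 2043-08-01.
30 days remain in August 2043 after the 1st (31 − 1).
Full months from September 2043 through January 2045 contribute their day counts.
Then 28 days into February 2045.
Total: 30 + 30 + 31 + 30 + 31 + 31 + 29 + 31 + 30 + 31 + 30 + 31 + 31 + 30 + 31 + 30 + 31 + 31 + 28 = 577.

577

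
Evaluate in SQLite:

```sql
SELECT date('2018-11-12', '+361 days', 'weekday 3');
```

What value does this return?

2019-11-13

Applying '+361 days' to 2018-11-12: counting 361 days forward gives 2019-11-08.
`weekday 3` advances to the next Wednesday; 2019-11-08 is a Friday, so it moves forward to 2019-11-13.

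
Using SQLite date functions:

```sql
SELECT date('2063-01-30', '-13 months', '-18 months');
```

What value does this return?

Adding -13 months to 2063-01-30 gives 2061-12-30.
Adding -18 months to 2061-12-30 gives 2060-06-30.

2060-06-30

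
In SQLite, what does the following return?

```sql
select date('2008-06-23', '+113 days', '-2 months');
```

2008-08-14

Applying '+113 days' to 2008-06-23: counting 113 days forward gives 2008-10-14.
Adding -2 months to 2008-10-14 gives 2008-08-14.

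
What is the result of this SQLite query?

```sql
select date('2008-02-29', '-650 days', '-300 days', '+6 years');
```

2011-07-24

Applying '-650 days' to 2008-02-29: counting 650 days back gives 2006-05-20.
Applying '-300 days' to 2006-05-20: counting 300 days back gives 2005-07-24.
Adding +6 years to 2005-07-24 gives 2011-07-24.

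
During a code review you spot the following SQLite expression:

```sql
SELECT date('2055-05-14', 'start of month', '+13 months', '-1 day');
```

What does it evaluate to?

`start of month` rewinds 2055-05-14 to 2055-05-01.
Adding +13 months to 2055-05-01 gives 2056-06-01.
Going back 1 day from 2056-06-01 reaches 2056-05-31 (last day of May, 31 days).

2056-05-31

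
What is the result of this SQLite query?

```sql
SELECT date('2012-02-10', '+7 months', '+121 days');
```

Adding +7 months to 2012-02-10 gives 2012-09-10.
Applying '+121 days' to 2012-09-10: counting 121 days forward gives 2013-01-09.

2013-01-09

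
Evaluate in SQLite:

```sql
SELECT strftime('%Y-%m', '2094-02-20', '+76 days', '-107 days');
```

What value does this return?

2094-01

First apply '+76 days', '-107 days': 2094-02-20 → 2094-01-20.
`%Y-%m` extracts the year-month: 2094-01.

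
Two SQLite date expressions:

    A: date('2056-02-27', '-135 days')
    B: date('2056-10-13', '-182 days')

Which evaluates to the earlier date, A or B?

A

A = 2055-10-15.
B = 2056-04-14.
A is earlier.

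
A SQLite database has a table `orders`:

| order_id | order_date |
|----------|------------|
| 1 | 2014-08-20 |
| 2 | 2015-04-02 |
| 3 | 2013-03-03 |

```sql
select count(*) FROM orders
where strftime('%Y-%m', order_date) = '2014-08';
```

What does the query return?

1

Rows with year-month 2014-08: 2014-08-20 → 1.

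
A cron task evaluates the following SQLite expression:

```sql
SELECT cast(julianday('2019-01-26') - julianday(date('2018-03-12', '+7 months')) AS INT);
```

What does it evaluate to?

Adding +7 months to 2018-03-12 gives 2018-10-12.
19 days remain in October 2018 after the 12th (31 − 12).
November 2018: 30 days.
December 2018: 31 days.
Then 26 days into January 2019.
Total: 19 + 30 + 31 + 26 = 106.

106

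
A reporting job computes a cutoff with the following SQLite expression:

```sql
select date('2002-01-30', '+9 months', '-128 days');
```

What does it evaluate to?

2002-06-24

Adding +9 months to 2002-01-30 gives 2002-10-30.
Applying '-128 days' to 2002-10-30: counting 128 days back gives 2002-06-24.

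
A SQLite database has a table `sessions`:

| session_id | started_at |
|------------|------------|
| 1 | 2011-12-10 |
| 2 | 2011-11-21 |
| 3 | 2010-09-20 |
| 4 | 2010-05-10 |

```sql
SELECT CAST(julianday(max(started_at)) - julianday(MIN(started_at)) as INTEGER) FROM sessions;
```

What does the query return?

MIN = 2010-05-10, MAX = 2011-12-10.
21 days remain in May 2010 after the 10th (31 − 10).
Full months from June 2010 through November 2011 contribute their day counts.
Then 10 days into December 2011.
Total: 21 + 30 + 31 + 31 + 30 + 31 + 30 + 31 + 31 + 28 + 31 + 30 + 31 + 30 + 31 + 31 + 30 + 31 + 30 + 10 = 579.

579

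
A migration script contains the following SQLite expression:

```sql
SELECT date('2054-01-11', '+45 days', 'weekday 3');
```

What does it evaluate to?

Applying '+45 days' to 2054-01-11: counting 45 days forward gives 2054-02-25.
`weekday 3` advances to the next Wednesday; 2054-02-25 is already a Wednesday, so it stays at 2054-02-25.

2054-02-25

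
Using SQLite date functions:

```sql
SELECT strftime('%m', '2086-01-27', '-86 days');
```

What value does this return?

11

First apply '-86 days': 2086-01-27 → 2085-11-02.
`%m` extracts the 2-digit month (01-12): 11.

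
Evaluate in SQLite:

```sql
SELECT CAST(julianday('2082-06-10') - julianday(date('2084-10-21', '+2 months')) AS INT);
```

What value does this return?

Adding +2 months to 2084-10-21 gives 2084-12-21.
20 days remain in June 2082 after the 10th (30 − 10).
Full months from July 2082 through November 2084 contribute their day counts.
Then 21 days into December 2084.
Total: 20 + 31 + 31 + 30 + 31 + 30 + 31 + 31 + 28 + 31 + 30 + 31 + 30 + 31 + 31 + 30 + 31 + 30 + 31 + 31 + 29 + 31 + 30 + 31 + 30 + 31 + 31 + 30 + 31 + 30 + 21 = 925.
The subtraction is earlier − later, so the result is −925 → -925.

-925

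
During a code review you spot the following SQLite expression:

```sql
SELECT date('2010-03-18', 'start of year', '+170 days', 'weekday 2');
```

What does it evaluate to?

`start of year` rewinds 2010-03-18 to 2010-01-01.
Applying '+170 days' to 2010-01-01: counting 170 days forward gives 2010-06-20.
`weekday 2` advances to the next Tuesday; 2010-06-20 is a Sunday, so it moves forward to 2010-06-22.

2010-06-22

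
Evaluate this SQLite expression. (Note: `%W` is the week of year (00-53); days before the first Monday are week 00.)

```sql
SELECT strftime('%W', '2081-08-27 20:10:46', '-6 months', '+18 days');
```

First apply '-6 months', '+18 days': 2081-08-27 20:10:46 → 2081-03-17 20:10:46.
2081-03-17 is a Monday. SQLite's %W counts Mondays since the year started; the result is 11.

11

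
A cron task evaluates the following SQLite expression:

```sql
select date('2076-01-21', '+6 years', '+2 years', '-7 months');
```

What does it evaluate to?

Adding +6 years to 2076-01-21 gives 2082-01-21.
Adding +2 years to 2082-01-21 gives 2084-01-21.
Adding -7 months to 2084-01-21 gives 2083-06-21.

2083-06-21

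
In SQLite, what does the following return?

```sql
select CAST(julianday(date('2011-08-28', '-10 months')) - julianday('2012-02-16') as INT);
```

Adding -10 months to 2011-08-28 gives 2010-10-28.
3 days remain in October 2010 after the 28th (31 − 28).
Full months from November 2010 through January 2012 contribute their day counts.
Then 16 days into February 2012.
Total: 3 + 30 + 31 + 31 + 28 + 31 + 30 + 31 + 30 + 31 + 31 + 30 + 31 + 30 + 31 + 31 + 16 = 476.
The subtraction is earlier − later, so the result is −476 → -476.

-476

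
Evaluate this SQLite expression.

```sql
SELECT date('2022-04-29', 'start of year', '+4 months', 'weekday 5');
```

`start of year` rewinds 2022-04-29 to 2022-01-01.
Adding +4 months to 2022-01-01 gives 2022-05-01.
`weekday 5` advances to the next Friday; 2022-05-01 is a Sunday, so it moves forward to 2022-05-06.

2022-05-06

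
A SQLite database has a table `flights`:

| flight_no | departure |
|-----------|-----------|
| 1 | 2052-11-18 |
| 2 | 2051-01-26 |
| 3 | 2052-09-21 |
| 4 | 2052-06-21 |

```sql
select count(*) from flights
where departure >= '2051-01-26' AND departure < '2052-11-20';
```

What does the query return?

Rows in [2051-01-26, 2052-11-20): 2052-11-18, 2051-01-26, 2052-09-21, 2052-06-21 → 4 rows.

4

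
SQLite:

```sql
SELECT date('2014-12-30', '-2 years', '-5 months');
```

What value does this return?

Adding -2 years to 2014-12-30 gives 2012-12-30.
Adding -5 months to 2012-12-30 gives 2012-07-30.

2012-07-30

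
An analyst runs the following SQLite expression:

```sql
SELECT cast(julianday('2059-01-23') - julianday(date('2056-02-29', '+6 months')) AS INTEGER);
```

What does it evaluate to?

Adding +6 months to 2056-02-29 gives 2056-08-29.
2 days remain in August 2056 after the 29th (31 − 29).
Full months from September 2056 through December 2058 contribute their day counts.
Then 23 days into January 2059.
Total: 2 + 30 + 31 + 30 + 31 + 31 + 28 + 31 + 30 + 31 + 30 + 31 + 31 + 30 + 31 + 30 + 31 + 31 + 28 + 31 + 30 + 31 + 30 + 31 + 31 + 30 + 31 + 30 + 31 + 23 = 877.

877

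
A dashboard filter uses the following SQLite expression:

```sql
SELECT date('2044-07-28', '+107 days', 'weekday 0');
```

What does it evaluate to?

Applying '+107 days' to 2044-07-28: counting 107 days forward gives 2044-11-12.
`weekday 0` advances to the next Sunday; 2044-11-12 is a Saturday, so it moves forward to 2044-11-13.

2044-11-13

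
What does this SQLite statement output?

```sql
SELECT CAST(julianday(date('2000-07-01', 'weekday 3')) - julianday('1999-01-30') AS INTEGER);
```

522

`weekday 3` advances to the next Wednesday; 2000-07-01 is a Saturday, so it moves forward to 2000-07-05.
1 day remains in January 1999 after the 30th (31 − 30).
Full months from February 1999 through June 2000 contribute their day counts.
Then 5 days into July 2000.
Total: 1 + 28 + 31 + 30 + 31 + 30 + 31 + 31 + 30 + 31 + 30 + 31 + 31 + 29 + 31 + 30 + 31 + 30 + 5 = 522.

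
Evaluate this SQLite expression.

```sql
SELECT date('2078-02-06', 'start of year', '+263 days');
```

2078-09-21

`start of year` rewinds 2078-02-06 to 2078-01-01.
Applying '+263 days' to 2078-01-01: counting 263 days forward gives 2078-09-21.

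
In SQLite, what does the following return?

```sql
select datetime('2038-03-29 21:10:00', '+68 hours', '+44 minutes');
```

+68 hours from 2038-03-29 21:10:00 is 2038-04-01 17:10:00 (crosses midnight).
+44 minutes from 2038-04-01 17:10:00 is 2038-04-01 17:54:00.

2038-04-01 17:54:00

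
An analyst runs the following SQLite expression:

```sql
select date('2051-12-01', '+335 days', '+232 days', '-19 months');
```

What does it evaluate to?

Applying '+335 days' to 2051-12-01: counting 335 days forward gives 2052-10-31.
Applying '+232 days' to 2052-10-31: counting 232 days forward gives 2053-06-20.
Adding -19 months to 2053-06-20 gives 2051-11-20.

2051-11-20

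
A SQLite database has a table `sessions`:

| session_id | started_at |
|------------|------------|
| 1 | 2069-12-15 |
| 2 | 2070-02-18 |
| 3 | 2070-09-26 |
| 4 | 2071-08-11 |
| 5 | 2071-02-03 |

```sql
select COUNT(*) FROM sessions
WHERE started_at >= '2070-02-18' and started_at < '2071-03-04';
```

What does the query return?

Rows in [2070-02-18, 2071-03-04): 2070-02-18, 2070-09-26, 2071-02-03 → 3 rows.

3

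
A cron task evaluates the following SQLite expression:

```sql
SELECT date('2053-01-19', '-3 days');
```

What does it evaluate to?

Going back 3 days within January lands on 2053-01-16.

2053-01-16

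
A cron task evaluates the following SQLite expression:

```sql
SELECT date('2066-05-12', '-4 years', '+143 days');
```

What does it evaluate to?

Adding -4 years to 2066-05-12 gives 2062-05-12.
Applying '+143 days' to 2062-05-12: counting 143 days forward gives 2062-10-02.

2062-10-02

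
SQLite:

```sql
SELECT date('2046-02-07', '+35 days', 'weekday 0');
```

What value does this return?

2046-03-18

February 2046 has 28 days; 21 remain after the 7th, so 22 days reach 2046-03-01.
Advancing 13 more days within March lands on 2046-03-14.
`weekday 0` advances to the next Sunday; 2046-03-14 is a Wednesday, so it moves forward to 2046-03-18.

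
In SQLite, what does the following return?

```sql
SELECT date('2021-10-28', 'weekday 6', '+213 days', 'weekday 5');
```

`weekday 6` advances to the next Saturday; 2021-10-28 is a Thursday, so it moves forward to 2021-10-30.
Applying '+213 days' to 2021-10-30: counting 213 days forward gives 2022-05-31.
`weekday 5` advances to the next Friday; 2022-05-31 is a Tuesday, so it moves forward to 2022-06-03.

2022-06-03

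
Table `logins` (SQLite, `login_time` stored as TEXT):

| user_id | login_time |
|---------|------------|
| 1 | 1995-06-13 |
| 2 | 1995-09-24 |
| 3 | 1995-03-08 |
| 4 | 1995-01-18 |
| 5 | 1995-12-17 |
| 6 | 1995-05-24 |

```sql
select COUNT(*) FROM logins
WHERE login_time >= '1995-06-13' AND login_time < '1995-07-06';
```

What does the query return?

1

Rows in [1995-06-13, 1995-07-06): 1995-06-13 → 1 row.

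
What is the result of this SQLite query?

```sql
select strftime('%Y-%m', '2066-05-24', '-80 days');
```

First apply '-80 days': 2066-05-24 → 2066-03-05.
`%Y-%m` extracts the year-month: 2066-03.

2066-03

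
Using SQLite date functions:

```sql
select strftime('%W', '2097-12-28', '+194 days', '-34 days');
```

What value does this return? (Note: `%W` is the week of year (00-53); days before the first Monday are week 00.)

First apply '+194 days', '-34 days': 2097-12-28 → 2098-06-06.
2098-06-06 is a Friday. SQLite's %W counts Mondays since the year started; the result is 22.

22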